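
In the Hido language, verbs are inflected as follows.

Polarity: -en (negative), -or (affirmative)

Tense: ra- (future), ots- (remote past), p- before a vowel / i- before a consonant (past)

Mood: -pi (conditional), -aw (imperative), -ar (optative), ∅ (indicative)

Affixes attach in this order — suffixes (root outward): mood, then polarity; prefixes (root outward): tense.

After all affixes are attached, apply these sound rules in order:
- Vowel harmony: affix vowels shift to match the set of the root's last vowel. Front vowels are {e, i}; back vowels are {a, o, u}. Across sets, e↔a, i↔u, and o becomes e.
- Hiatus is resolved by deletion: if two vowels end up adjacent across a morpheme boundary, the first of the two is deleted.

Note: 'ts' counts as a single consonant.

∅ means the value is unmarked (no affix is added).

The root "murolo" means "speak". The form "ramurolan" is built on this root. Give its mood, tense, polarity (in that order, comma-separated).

indicative, future, negative

Segment: ra-murolo-en.
mood: ∅ → indicative.
tense: ra- → future.
polarity: -en → negative.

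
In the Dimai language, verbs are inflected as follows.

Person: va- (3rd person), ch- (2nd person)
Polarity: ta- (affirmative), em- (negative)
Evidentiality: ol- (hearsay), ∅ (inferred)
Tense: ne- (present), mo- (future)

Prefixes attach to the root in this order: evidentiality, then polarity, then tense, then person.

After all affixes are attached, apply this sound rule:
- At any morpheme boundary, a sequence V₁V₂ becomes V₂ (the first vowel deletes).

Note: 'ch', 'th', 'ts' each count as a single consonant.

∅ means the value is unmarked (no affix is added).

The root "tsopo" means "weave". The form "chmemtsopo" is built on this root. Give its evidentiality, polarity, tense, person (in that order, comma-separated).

Segment: ch-mo-em-tsopo.
evidentiality: ∅ → inferred.
polarity: em- → negative.
tense: mo- → future.
person: ch- → 2nd person.

inferred, negative, future, 2nd person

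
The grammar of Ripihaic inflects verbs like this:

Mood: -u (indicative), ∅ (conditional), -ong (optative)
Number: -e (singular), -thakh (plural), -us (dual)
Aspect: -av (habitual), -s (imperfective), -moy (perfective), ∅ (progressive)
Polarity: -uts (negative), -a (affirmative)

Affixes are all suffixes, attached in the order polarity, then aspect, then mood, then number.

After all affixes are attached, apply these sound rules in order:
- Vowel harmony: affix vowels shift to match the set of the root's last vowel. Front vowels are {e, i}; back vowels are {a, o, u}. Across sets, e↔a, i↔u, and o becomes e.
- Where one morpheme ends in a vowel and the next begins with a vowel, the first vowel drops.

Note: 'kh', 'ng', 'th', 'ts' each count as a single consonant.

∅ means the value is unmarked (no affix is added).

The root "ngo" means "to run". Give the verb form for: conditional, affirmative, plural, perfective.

Attach polarity affirmative -a → ngoa.
Attach aspect perfective -moy → ngoamoy.
mood = conditional: zero marking, form stays ngoamoy.
Attach number plural -thakh → ngoamoythakh.
Vowel harmony: no change.
Apply vowel deletion: ngoamoythakh → ngamoythakh.

ngamoythakh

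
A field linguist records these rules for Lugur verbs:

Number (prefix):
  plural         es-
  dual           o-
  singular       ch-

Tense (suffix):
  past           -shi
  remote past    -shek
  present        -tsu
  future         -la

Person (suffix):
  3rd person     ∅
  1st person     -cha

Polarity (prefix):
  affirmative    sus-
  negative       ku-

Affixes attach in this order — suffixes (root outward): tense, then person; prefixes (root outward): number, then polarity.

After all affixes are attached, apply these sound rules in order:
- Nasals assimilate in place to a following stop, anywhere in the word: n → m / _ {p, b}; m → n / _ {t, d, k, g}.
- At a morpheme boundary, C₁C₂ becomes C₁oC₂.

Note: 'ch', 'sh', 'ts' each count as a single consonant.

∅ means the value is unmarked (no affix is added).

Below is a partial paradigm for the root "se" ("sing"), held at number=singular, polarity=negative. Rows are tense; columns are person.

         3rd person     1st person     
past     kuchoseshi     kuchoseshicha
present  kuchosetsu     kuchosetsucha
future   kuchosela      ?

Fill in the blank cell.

kuchoselacha

Attach tense future -la → sela.
Attach number singular ch- → chsela.
Attach person 1st person -cha → chselacha.
Attach polarity negative ku- → kuchselacha.
Nasal assimilation: no change.
Apply epenthesis: kuchselacha → kuchoselacha.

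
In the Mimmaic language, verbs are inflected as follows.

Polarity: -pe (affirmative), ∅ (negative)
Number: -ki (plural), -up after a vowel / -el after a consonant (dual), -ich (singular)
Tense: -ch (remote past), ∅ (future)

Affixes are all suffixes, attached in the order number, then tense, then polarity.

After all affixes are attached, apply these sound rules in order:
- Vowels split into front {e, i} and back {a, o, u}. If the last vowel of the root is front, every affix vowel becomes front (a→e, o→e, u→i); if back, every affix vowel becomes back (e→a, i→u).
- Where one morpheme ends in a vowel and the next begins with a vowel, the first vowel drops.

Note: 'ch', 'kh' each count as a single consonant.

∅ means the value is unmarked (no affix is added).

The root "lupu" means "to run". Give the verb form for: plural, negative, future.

Attach number plural -ki → lupuki.
tense = future: zero marking, form stays lupuki.
polarity = negative: zero marking, form stays lupuki.
Apply vowel harmony: lupuki → lupuku.
Vowel deletion: no change.

lupuku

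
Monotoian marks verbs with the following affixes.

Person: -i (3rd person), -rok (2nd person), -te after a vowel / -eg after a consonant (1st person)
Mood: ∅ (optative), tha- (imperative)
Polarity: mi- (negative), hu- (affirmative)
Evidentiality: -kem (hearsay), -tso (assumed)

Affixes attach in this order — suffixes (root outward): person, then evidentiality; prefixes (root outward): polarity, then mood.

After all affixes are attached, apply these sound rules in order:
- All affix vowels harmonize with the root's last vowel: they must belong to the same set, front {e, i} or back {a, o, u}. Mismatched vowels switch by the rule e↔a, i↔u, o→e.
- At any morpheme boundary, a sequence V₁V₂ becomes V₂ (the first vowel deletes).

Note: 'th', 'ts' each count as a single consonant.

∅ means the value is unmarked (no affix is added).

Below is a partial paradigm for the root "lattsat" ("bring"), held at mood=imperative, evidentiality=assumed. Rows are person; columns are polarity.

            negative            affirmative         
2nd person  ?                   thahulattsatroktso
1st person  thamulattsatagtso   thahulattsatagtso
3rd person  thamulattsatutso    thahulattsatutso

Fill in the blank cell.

thamulattsatroktso

Attach polarity negative mi- → milattsat.
Attach person 2nd person -rok → milattsatrok.
Attach mood imperative tha- → thamilattsatrok.
Attach evidentiality assumed -tso → thamilattsatroktso.
Apply vowel harmony: thamilattsatroktso → thamulattsatroktso.
Vowel deletion: no change.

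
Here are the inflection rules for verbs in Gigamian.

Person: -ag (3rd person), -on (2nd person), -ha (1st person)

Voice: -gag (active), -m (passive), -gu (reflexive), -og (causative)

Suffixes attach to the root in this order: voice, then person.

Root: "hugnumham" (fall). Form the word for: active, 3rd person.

Attach voice active -gag → hugnumhamgag.
Attach person 3rd person -ag → hugnumhamgagag.

hugnumhamgagag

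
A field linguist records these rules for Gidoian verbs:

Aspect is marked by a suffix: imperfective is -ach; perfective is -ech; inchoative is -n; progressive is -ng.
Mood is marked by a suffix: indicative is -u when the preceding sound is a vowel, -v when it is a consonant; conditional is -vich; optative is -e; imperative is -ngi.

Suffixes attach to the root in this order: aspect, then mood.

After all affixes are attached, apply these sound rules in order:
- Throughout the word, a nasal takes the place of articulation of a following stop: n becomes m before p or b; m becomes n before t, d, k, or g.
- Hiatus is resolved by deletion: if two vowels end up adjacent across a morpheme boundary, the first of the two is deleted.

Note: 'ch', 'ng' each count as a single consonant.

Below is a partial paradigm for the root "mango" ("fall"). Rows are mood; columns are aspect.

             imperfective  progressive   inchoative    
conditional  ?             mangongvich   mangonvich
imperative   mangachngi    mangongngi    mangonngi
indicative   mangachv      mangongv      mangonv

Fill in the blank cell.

Attach aspect imperfective -ach → mangoach.
Attach mood conditional -vich → mangoachvich.
Nasal assimilation: no change.
Apply vowel deletion: mangoachvich → mangachvich.

mangachvich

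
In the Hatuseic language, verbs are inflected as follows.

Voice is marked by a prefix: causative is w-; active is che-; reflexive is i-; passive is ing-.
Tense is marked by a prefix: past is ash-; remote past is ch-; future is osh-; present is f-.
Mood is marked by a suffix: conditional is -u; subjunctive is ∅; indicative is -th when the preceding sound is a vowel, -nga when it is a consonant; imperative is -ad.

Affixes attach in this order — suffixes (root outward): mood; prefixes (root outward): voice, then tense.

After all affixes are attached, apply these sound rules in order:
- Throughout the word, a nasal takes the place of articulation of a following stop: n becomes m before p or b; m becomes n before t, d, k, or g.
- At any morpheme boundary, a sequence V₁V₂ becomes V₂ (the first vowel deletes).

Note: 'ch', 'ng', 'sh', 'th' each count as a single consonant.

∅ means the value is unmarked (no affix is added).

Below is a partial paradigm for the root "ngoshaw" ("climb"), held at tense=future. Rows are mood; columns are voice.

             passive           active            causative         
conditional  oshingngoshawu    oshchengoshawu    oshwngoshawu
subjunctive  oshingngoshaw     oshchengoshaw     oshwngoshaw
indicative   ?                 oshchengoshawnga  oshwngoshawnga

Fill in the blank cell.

oshingngoshawnga

Attach voice passive ing- → ingngoshaw.
Attach tense future osh- → oshingngoshaw.
Attach mood indicative -nga (after consonant 'w') → oshingngoshawnga.
Nasal assimilation: no change.
Vowel deletion: no change.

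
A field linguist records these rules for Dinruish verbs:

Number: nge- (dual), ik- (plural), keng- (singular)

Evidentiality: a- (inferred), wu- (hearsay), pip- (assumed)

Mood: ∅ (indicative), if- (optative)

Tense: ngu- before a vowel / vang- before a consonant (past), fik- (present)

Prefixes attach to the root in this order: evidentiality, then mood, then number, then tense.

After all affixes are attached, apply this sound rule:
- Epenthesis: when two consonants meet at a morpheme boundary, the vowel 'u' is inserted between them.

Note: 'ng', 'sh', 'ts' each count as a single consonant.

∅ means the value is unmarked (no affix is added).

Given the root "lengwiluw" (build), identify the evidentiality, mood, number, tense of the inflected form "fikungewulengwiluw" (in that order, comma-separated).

hearsay, indicative, dual, present

Segment: fik-nge-wu-lengwiluw.
evidentiality: wu- → hearsay.
mood: ∅ → indicative.
number: nge- → dual.
tense: fik- → present.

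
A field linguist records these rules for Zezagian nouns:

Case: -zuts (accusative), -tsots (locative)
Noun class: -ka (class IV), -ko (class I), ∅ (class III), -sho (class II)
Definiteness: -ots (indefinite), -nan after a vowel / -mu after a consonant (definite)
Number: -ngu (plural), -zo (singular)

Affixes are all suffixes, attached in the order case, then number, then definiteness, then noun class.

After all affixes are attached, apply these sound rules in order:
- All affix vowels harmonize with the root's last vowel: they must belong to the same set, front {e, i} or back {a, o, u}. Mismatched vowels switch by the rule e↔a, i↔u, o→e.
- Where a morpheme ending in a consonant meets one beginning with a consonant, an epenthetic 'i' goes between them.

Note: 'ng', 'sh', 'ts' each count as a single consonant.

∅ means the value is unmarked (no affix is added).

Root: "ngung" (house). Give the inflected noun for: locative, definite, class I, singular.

ngungitsotsizonaniko

Attach case locative -tsots → ngungtsots.
Attach number singular -zo → ngungtsotszo.
Attach definiteness definite -nan (after vowel 'o') → ngungtsotszonan.
Attach noun class class I -ko → ngungtsotszonanko.
Vowel harmony: no change.
Apply epenthesis: ngungtsotszonanko → ngungitsotsizonaniko.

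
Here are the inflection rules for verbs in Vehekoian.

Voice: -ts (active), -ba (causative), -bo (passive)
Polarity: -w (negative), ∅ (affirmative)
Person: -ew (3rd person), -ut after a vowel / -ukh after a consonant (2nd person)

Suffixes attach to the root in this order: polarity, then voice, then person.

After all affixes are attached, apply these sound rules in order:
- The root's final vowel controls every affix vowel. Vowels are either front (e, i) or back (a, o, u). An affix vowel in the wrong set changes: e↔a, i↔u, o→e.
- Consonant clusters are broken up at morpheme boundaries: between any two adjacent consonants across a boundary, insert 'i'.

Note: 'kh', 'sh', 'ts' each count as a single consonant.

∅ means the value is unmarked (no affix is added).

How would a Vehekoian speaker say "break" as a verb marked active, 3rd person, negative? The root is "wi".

Attach polarity negative -w → wiw.
Attach voice active -ts → wiwts.
Attach person 3rd person -ew → wiwtsew.
Vowel harmony: no change.
Apply epenthesis: wiwtsew → wiwitsew.

wiwitsew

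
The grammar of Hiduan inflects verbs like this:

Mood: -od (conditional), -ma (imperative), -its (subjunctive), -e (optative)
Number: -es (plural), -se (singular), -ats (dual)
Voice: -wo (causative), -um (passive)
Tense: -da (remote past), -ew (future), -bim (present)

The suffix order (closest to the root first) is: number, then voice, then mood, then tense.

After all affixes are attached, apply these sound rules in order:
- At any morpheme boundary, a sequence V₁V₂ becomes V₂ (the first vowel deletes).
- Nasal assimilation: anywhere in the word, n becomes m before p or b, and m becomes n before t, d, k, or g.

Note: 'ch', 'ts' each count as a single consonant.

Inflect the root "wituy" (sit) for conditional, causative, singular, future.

Attach number singular -se → wituyse.
Attach voice causative -wo → wituysewo.
Attach mood conditional -od → wituysewood.
Attach tense future -ew → wituysewoodew.
Apply vowel deletion: wituysewoodew → wituysewodew.
Nasal assimilation: no change.

wituysewodew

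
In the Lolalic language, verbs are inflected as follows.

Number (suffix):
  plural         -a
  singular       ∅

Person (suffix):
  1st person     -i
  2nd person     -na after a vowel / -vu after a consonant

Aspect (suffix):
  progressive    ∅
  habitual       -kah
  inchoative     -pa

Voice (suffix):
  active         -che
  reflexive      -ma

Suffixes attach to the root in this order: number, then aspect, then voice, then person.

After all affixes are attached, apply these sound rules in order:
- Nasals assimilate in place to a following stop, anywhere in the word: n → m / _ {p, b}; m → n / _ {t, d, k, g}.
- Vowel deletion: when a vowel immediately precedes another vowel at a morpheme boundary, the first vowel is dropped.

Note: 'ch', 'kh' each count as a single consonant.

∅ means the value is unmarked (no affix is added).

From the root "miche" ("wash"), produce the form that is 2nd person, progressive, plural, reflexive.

michamana

Attach number plural -a → michea.
aspect = progressive: zero marking, form stays michea.
Attach voice reflexive -ma → micheama.
Attach person 2nd person -na (after vowel 'a') → micheamana.
Nasal assimilation: no change.
Apply vowel deletion: micheamana → michamana.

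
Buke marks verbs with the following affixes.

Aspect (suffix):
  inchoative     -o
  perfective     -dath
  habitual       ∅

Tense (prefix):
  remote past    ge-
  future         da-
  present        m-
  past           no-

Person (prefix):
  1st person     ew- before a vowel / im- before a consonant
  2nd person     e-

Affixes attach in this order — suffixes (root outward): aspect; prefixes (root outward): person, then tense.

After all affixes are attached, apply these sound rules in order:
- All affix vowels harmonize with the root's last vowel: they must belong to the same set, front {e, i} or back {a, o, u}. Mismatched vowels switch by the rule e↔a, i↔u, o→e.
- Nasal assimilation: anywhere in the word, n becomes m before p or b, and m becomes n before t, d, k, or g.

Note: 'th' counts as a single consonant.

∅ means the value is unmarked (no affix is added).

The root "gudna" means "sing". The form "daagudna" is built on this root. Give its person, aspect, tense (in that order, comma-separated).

2nd person, habitual, future

Segment: da-e-gudna.
person: e- → 2nd person.
aspect: ∅ → habitual.
tense: da- → future.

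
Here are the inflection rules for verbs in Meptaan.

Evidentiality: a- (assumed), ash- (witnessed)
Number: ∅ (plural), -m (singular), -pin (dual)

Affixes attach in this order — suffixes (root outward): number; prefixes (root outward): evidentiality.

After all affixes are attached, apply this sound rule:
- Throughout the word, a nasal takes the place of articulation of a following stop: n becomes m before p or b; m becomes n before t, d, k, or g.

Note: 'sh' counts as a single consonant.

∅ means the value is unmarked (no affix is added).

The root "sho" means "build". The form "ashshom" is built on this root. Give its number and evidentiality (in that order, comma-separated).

singular, witnessed

Segment: ash-sho-m.
number: -m → singular.
evidentiality: ash- → witnessed.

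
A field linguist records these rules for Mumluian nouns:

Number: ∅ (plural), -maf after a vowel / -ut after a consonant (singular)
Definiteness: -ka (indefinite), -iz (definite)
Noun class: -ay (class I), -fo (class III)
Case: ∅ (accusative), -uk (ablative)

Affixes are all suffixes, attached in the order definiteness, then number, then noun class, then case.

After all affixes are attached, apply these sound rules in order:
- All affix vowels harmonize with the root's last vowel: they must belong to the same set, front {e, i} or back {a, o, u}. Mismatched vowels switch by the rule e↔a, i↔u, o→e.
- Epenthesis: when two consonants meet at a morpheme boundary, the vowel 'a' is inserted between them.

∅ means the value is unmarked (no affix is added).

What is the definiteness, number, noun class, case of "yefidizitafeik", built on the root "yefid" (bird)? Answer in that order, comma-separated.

definite, singular, class III, ablative

Segment: yefid-iz-ut-fo-uk.
definiteness: -iz → definite.
number: -maf/ut → singular.
noun class: -fo → class III.
case: -uk → ablative.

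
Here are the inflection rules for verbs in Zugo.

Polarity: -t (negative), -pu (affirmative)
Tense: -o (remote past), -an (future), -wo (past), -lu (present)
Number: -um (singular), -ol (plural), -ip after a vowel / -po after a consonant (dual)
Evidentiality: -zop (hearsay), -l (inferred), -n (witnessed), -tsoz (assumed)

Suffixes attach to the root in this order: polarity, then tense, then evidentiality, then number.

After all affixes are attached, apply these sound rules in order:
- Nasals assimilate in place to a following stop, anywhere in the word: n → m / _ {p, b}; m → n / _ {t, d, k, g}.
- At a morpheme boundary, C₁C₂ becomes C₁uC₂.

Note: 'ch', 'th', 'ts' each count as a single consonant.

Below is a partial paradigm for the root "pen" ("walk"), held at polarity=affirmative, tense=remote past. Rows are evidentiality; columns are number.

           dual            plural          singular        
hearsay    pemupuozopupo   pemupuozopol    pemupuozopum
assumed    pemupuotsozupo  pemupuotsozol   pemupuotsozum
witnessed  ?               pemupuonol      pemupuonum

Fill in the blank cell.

Attach polarity affirmative -pu → penpu.
Attach tense remote past -o → penpuo.
Attach evidentiality witnessed -n → penpuon.
Attach number dual -po (after consonant 'n') → penpuonpo.
Apply nasal assimilation: penpuonpo → pempuompo.
Apply epenthesis: pempuompo → pemupuomupo.

pemupuomupo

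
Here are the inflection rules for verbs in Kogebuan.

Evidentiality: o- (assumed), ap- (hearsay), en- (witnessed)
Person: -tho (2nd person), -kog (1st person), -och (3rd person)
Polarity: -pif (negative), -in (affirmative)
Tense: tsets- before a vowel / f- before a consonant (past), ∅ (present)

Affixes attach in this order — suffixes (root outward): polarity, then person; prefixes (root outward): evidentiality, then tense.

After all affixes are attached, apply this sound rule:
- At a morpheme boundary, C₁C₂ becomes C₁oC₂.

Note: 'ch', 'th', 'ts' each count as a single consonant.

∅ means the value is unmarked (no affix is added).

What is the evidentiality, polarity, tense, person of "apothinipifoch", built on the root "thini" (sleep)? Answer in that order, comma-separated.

Segment: ap-thini-pif-och.
evidentiality: ap- → hearsay.
polarity: -pif → negative.
tense: ∅ → present.
person: -och → 3rd person.

hearsay, negative, present, 3rd person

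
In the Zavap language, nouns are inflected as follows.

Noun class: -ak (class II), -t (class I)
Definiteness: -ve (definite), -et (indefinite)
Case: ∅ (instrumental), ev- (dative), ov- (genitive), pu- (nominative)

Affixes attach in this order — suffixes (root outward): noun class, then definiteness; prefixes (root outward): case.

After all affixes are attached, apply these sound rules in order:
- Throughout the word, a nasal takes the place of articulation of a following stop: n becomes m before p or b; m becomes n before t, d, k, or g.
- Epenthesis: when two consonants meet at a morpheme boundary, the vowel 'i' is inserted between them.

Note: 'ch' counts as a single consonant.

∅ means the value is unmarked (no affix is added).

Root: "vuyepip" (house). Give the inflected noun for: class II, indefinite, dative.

Attach noun class class II -ak → vuyepipak.
Attach definiteness indefinite -et → vuyepipaket.
Attach case dative ev- → evvuyepipaket.
Nasal assimilation: no change.
Apply epenthesis: evvuyepipaket → evivuyepipaket.

evivuyepipaket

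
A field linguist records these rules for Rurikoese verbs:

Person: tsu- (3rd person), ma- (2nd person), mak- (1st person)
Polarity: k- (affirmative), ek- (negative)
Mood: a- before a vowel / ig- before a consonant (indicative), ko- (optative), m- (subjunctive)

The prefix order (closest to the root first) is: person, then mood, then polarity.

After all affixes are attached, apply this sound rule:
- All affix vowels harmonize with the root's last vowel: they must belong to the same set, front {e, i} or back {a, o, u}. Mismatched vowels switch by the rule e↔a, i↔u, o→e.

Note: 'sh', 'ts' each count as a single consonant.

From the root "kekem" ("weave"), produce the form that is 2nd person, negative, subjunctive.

Attach person 2nd person ma- → makekem.
Attach mood subjunctive m- → mmakekem.
Attach polarity negative ek- → ekmmakekem.
Apply vowel harmony: ekmmakekem → ekmmekekem.

ekmmekekem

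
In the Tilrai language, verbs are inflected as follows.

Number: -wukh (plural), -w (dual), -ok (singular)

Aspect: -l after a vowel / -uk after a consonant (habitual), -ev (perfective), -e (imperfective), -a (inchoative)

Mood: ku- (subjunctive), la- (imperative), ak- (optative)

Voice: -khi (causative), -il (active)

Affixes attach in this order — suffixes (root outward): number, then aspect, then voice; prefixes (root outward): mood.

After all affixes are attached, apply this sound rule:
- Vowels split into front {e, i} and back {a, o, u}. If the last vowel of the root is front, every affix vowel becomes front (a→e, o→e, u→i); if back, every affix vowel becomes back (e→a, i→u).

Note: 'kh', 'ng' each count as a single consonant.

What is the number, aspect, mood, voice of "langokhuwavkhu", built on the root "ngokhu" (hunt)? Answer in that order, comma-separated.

dual, perfective, imperative, causative

Segment: la-ngokhu-w-ev-khi.
number: -w → dual.
aspect: -ev → perfective.
mood: la- → imperative.
voice: -khi → causative.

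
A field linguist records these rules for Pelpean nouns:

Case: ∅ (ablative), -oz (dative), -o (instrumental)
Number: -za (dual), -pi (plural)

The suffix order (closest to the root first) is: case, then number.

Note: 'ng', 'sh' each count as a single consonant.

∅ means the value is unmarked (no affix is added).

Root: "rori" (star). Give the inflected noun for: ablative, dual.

roriza

case = ablative: zero marking, form stays rori.
Attach number dual -za → roriza.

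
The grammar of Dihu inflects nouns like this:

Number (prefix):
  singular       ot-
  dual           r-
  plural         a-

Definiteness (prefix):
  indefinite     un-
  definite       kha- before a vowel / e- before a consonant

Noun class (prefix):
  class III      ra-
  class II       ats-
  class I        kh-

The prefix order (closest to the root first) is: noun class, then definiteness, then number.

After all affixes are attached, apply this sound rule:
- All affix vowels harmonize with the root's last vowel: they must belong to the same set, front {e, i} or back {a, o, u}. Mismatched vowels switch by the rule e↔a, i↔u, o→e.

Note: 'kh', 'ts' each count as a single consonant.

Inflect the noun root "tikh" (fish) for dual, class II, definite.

rkheetstikh

Attach noun class class II ats- → atstikh.
Attach definiteness definite kha- (before vowel 'a') → khaatstikh.
Attach number dual r- → rkhaatstikh.
Apply vowel harmony: rkhaatstikh → rkheetstikh.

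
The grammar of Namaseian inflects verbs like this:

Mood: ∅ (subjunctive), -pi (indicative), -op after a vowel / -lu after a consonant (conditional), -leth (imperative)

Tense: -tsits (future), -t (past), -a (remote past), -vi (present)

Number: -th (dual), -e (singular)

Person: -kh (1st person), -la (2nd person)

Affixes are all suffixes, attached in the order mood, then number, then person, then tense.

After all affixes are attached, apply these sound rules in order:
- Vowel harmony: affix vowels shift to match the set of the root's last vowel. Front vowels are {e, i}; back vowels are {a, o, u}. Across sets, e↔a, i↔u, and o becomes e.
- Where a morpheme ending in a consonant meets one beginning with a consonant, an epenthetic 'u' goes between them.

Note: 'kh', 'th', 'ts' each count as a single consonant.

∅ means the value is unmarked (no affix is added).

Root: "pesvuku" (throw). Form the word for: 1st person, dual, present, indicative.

Attach mood indicative -pi → pesvukupi.
Attach number dual -th → pesvukupith.
Attach person 1st person -kh → pesvukupithkh.
Attach tense present -vi → pesvukupithkhvi.
Apply vowel harmony: pesvukupithkhvi → pesvukuputhkhvu.
Apply epenthesis: pesvukuputhkhvu → pesvukuputhukhuvu.

pesvukuputhukhuvu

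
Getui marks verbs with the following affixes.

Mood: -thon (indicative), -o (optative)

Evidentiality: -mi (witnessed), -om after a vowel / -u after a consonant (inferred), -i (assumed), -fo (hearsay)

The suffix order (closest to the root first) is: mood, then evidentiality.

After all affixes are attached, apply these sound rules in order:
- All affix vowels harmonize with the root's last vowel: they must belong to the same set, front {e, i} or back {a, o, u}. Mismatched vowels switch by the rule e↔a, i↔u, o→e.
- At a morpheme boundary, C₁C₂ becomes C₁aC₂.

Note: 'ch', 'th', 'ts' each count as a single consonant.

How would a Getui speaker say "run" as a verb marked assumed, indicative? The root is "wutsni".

wutsnitheni

Attach mood indicative -thon → wutsnithon.
Attach evidentiality assumed -i → wutsnithoni.
Apply vowel harmony: wutsnithoni → wutsnitheni.
Epenthesis: no change.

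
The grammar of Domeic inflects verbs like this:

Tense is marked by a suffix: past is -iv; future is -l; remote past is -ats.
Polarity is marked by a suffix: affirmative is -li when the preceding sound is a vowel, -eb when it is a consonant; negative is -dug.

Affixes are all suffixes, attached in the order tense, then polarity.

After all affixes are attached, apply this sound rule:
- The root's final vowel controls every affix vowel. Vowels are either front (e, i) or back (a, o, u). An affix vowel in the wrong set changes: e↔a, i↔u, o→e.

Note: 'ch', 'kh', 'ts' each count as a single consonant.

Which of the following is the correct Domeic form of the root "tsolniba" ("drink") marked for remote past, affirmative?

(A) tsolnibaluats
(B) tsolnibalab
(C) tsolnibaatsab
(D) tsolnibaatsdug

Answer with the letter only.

Attach tense remote past -ats → tsolnibaats.
Attach polarity affirmative -eb (after consonant 'ts') → tsolnibaatseb.
Apply vowel harmony: tsolnibaatseb → tsolnibaatsab.
So the correct form is tsolnibaatsab, option (C).
(D) tsolnibaatsdug is wrong: it uses negative instead of affirmative for polarity.
(A) tsolnibaluats is wrong: it has the affixes in the wrong order.
(B) tsolnibalab is wrong: it uses future instead of remote past for tense.

C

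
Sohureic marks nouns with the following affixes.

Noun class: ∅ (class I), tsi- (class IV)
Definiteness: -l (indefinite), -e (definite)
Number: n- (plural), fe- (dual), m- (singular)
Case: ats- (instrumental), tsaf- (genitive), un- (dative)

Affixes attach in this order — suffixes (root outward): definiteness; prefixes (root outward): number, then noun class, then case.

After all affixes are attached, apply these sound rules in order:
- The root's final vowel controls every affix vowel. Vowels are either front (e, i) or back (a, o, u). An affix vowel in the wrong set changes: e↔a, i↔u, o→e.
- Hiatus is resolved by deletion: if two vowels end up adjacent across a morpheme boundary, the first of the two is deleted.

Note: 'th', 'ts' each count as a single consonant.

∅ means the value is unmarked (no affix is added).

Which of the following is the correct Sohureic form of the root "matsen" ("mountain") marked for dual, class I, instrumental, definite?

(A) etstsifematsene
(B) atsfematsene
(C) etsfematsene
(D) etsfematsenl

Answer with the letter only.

C

Attach number dual fe- → fematsen.
noun class = class I: zero marking, form stays fematsen.
Attach definiteness definite -e → fematsene.
Attach case instrumental ats- → atsfematsene.
Apply vowel harmony: atsfematsene → etsfematsene.
Vowel deletion: no change.
So the correct form is etsfematsene, option (C).
(A) etstsifematsene is wrong: it uses class IV instead of class I for noun class.
(D) etsfematsenl is wrong: it uses indefinite instead of definite for definiteness.
(B) atsfematsene is wrong: it fails to apply the sound rule(s).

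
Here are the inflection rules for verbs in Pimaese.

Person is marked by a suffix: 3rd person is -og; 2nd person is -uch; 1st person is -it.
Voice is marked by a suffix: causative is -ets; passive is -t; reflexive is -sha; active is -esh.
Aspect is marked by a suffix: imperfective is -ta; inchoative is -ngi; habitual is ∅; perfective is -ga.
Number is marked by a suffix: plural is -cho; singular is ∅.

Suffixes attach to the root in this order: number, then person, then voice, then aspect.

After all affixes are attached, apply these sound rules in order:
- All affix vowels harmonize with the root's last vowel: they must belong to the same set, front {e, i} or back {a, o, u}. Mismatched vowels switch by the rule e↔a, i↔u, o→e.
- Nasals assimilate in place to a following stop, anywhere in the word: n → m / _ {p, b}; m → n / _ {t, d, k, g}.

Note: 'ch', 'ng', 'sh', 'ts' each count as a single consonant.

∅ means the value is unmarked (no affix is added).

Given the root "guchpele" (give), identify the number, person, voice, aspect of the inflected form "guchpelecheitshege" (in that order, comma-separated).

Segment: guchpele-cho-it-sha-ga.
number: -cho → plural.
person: -it → 1st person.
voice: -sha → reflexive.
aspect: -ga → perfective.

plural, 1st person, reflexive, perfective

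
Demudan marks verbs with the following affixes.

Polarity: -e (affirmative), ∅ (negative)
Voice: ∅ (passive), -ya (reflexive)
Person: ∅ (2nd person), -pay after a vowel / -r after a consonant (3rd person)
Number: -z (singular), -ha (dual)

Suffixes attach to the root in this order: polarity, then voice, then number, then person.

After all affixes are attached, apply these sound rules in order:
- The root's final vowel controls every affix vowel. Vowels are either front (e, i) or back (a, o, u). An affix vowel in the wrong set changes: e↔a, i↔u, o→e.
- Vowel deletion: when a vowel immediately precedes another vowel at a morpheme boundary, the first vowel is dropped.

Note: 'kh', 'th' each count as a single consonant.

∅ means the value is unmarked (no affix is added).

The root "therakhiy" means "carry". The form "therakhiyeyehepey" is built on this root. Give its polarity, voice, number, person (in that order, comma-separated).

Segment: therakhiy-e-ya-ha-pay.
polarity: -e → affirmative.
voice: -ya → reflexive.
number: -ha → dual.
person: -pay/r → 3rd person.

affirmative, reflexive, dual, 3rd person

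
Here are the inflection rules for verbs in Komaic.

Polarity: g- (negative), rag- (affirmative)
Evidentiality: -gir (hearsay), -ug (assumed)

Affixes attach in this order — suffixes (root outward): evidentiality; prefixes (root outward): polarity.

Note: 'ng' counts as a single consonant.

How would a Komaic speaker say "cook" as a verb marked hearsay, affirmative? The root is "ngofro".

ragngofrogir

Attach polarity affirmative rag- → ragngofro.
Attach evidentiality hearsay -gir → ragngofrogir.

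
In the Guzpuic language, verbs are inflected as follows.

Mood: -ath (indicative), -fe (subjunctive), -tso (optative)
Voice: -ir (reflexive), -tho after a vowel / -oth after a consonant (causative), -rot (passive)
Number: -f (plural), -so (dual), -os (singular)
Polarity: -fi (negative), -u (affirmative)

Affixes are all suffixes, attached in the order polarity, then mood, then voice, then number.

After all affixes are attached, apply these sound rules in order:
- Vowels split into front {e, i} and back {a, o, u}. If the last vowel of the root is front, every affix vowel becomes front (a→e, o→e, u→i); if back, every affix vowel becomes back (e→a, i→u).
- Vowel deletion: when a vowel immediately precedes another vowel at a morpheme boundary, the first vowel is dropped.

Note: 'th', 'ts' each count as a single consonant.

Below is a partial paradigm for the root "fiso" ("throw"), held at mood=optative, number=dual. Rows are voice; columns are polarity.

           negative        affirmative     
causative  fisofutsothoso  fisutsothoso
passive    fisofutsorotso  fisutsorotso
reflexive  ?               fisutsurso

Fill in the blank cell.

fisofutsurso

Attach polarity negative -fi → fisofi.
Attach mood optative -tso → fisofitso.
Attach voice reflexive -ir → fisofitsoir.
Attach number dual -so → fisofitsoirso.
Apply vowel harmony: fisofitsoirso → fisofutsourso.
Apply vowel deletion: fisofutsourso → fisofutsurso.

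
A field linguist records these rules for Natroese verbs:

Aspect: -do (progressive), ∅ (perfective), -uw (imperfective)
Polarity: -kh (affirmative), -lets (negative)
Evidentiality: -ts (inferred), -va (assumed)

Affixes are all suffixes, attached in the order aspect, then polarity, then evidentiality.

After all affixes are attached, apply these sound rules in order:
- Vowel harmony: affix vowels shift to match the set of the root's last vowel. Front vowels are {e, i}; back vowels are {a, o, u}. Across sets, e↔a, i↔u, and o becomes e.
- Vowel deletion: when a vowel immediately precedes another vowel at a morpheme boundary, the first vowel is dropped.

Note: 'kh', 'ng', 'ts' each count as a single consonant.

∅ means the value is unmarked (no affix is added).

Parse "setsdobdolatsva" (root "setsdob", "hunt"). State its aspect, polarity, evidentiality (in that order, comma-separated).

progressive, negative, assumed

Segment: setsdob-do-lets-va.
aspect: -do → progressive.
polarity: -lets → negative.
evidentiality: -va → assumed.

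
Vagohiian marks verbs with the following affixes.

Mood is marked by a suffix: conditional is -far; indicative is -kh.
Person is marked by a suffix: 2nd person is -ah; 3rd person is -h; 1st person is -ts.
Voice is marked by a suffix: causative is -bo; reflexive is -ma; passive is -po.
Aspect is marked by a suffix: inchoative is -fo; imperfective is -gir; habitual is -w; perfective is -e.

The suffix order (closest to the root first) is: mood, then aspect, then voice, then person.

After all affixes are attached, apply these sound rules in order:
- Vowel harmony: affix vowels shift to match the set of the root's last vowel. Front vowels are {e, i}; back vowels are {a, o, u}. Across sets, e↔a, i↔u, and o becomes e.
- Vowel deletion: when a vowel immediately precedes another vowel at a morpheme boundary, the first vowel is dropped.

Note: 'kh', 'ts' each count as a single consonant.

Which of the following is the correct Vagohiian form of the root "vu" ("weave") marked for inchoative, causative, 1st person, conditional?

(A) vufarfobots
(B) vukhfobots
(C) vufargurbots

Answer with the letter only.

Attach mood conditional -far → vufar.
Attach aspect inchoative -fo → vufarfo.
Attach voice causative -bo → vufarfobo.
Attach person 1st person -ts → vufarfobots.
Vowel harmony: no change.
Vowel deletion: no change.
So the correct form is vufarfobots, option (A).
(C) vufargurbots is wrong: it uses imperfective instead of inchoative for aspect.
(B) vukhfobots is wrong: it uses indicative instead of conditional for mood.

A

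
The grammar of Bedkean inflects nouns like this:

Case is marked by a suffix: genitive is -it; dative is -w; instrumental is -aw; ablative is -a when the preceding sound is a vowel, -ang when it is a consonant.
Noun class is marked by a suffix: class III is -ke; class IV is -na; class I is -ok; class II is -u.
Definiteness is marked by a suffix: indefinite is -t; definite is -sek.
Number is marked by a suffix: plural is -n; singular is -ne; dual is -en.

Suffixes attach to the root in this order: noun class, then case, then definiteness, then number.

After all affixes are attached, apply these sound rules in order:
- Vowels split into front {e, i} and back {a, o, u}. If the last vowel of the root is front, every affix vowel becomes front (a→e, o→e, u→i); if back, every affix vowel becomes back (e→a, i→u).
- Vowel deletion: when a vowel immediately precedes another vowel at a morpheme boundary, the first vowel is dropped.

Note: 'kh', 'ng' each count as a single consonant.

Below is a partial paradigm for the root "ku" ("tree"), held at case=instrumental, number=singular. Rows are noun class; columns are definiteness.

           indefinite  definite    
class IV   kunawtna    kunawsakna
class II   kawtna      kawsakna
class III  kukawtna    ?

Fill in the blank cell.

kukawsakna

Attach noun class class III -ke → kuke.
Attach case instrumental -aw → kukeaw.
Attach definiteness definite -sek → kukeawsek.
Attach number singular -ne → kukeawsekne.
Apply vowel harmony: kukeawsekne → kukaawsakna.
Apply vowel deletion: kukaawsakna → kukawsakna.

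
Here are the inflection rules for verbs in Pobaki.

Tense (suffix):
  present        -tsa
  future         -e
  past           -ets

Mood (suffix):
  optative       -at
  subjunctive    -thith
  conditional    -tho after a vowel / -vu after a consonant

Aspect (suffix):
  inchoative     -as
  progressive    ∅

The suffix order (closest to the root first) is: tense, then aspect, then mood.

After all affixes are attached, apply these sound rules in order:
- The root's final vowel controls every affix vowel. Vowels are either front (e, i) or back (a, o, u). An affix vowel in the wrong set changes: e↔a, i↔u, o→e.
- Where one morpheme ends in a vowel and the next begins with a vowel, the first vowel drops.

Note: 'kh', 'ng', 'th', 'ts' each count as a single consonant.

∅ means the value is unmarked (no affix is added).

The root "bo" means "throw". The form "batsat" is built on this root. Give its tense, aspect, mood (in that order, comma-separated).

Segment: bo-ets-at.
tense: -ets → past.
aspect: ∅ → progressive.
mood: -at → optative.

past, progressive, optative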